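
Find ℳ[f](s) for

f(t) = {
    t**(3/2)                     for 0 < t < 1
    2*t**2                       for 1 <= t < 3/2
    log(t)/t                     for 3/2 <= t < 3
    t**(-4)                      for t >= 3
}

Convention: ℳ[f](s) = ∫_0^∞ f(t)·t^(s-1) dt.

cuts at 1, 3/2, 3: linearity sums the 4 kernel integrals
∫ over [0, 1) of t**(3/2)·t^(s-1) joins the sum
for t in [1, 3/2): the term is ∫ 2*t**2·t^(s-1)
∫ over [3/2, 3) of log(t)/t·t^(s-1) joins the sum
piece [3, ∞): integrate t**(-4) against the kernel

(324*2**s*(s - 4)*(s + 2)*(s**2 - 2*s + 1) - 324*2**s*(s - 4)*(2*s + 3)*(s**2 - 2*s + 1) - 108*3**s*s*(s - 4)*(s + 2)*(2*s + 3)*log(3) + 108*3**s*s*(s - 4)*(s + 2)*(2*s + 3)*log(2) - 108*3**s*(s - 4)*(s + 2)*(2*s + 3)*log(2) + 108*3**s*(s - 4)*(s + 2)*(2*s + 3) + 108*3**s*(s - 4)*(s + 2)*(2*s + 3)*log(3) + 729*3**s*(s - 4)*(2*s + 3)*(s**2 - 2*s + 1) + 54*6**s*s*(s - 4)*(s + 2)*(2*s + 3)*log(3) - 54*6**s*(s - 4)*(s + 2)*(2*s + 3)*log(3) - 54*6**s*(s - 4)*(s + 2)*(2*s + 3) - 2*6**s*(s + 2)*(2*s + 3)*(s**2 - 2*s + 1))/(162*2**s*(s - 4)*(s + 2)*(2*s + 3)*(s**2 - 2*s + 1))
  -3/2 < Re(s) < 4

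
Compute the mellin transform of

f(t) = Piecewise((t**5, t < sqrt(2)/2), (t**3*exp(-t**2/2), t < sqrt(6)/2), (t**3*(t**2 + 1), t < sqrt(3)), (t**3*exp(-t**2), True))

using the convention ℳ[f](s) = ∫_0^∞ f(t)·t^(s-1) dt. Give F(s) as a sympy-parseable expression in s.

2**(-s/2 - 5/2)*(2**(s/2 + 3/2)*(s + 3)*(s + 5)*uppergamma(s/2 + 3/2, 3) + 2**(s + 3)*(s + 3)*(s + 5)*uppergamma(s/2 + 3/2, 1/4) - 2**(s + 3)*(s + 3)*(s + 5)*uppergamma(s/2 + 3/2, 3/4) + 3**(s/2 + 3/2)*(-5*s - 15) - 4*3**(s/2 + 3/2) + 6**(s/2 + 3/2)*(8*s + 24) + 4*6**(s/2 + 3/2) + s + 3)/((s + 3)*(s + 5))
  Re(s) > -5

undo the shared t-power: t**3 on [0, sqrt(2)/2); t*exp(-t**2/2) on [sqrt(2)/2, sqrt(6)/2); t*(t**2 + 1) on [sqrt(6)/2, sqrt(3)); …
the power substitution comes off first: t**(3/2) on [0, 1/2); sqrt(t)*exp(-t/2) on [1/2, 3/2); sqrt(t)*(t + 1) on [3/2, 3); …
back out the shared t-power: t on [0, 1/2); exp(-t/2) on [1/2, 3/2); t + 1 on [3/2, 3); …
cuts at sqrt(2)/2, sqrt(6)/2, sqrt(3): linearity sums the 4 kernel integrals
segment [0, sqrt(2)/2) carries t**5; integrate it
piece [sqrt(2)/2, sqrt(6)/2): integrate t**3*exp(-t**2/2) against the kernel
for t in [sqrt(6)/2, sqrt(3)): the term is ∫ t**3*(t**2 + 1)·t^(s-1)
on [sqrt(3), ∞): add ∫ t**3*exp(-t**2)·t^(s-1) dt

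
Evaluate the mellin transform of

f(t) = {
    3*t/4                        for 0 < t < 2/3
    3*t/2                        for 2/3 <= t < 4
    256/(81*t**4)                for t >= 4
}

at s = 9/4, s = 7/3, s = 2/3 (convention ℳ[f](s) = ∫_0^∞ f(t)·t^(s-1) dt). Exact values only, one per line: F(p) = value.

F(9/4) = -8*2**(1/4)*3**(3/4)/351 + 218560*sqrt(2)/7371
F(7/3) = 2**(1/3)*3**(2/3)*(-9 + 3904*6**(1/3))/405
F(2/3) = -12**(1/3)/10 + 973*2**(1/3)/135

reversing the common scale on t: t/4 on [0, 2); t/2 on [2, 12); 256/t**4 on [12, ∞)
invert the common scale on t to get t/2 on [0, 1); t on [1, 6); 16/t**4 on [6, ∞)
the common scale on t comes off first: t on [0, 1/2); 2*t on [1/2, 3); t**(-4) on [3, ∞)
the 3 pieces separated at 2/3, 4 each add one integral
over [0, 2/3), the kernel integral of 3*t/4 enters the sum
piece [2/3, 4): integrate 3*t/2 against the kernel
over [4, ∞), the kernel integral of 256/(81*t**4) enters the sum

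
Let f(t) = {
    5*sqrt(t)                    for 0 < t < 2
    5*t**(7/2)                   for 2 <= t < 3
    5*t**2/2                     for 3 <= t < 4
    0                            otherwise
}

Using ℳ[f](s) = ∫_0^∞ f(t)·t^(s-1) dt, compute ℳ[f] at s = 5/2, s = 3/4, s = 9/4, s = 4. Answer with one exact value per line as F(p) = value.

F(5/2) = 15335/18 - 45*sqrt(3)
F(3/4) = -90*3**(3/4)/11 - 184*2**(1/4)/17 + 320*sqrt(2)/11 + 1620*3**(1/4)/17
F(9/4) = -810*3**(1/4)/17 - 5200*2**(3/4)/253 + 2560*sqrt(2)/17 + 4860*3**(3/4)/23
F(4) = -608*sqrt(2)/9 + 16835/12 + 1458*sqrt(3)

treat the 3 regions marked off by 2, 3 separately and sum
on [0, 2) integrate f = 5*sqrt(t) against the kernel
on [2, 3): add ∫ 5*t**(7/2)·t^(s-1) dt
segment [3, 4) carries 5*t**2/2; integrate it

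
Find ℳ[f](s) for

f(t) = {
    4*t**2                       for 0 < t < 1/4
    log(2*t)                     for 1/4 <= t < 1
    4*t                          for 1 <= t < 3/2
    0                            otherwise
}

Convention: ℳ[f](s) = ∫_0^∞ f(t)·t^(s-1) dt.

the common scale on t comes off first: t**2 on [0, 1/2); log(t) on [1/2, 2); 2*t on [2, 3)
cuts at 1/4, 1: linearity sums the 3 kernel integrals
[0, 1/4) adds the kernel integral of 4*t**2
piece [1/4, 1): integrate log(2*t) against the kernel
segment 1 to 3/2 holds 4*t; add its integral

(-16*2**(2*s)*s**2*(s + 2) + 4*2**(2*s)*s*(s + 1)*(s + 2)*log(2) - 4*2**(2*s)*(s + 1)*(s + 2) + 24*6**s*s**2*(s + 2) + s**2*(s + 1) + 4*s*(s + 1)*(s + 2)*log(2) + 4*(s + 1)*(s + 2))/(4*2**(2*s)*s**2*(s + 1)*(s + 2))
  Re(s) > -2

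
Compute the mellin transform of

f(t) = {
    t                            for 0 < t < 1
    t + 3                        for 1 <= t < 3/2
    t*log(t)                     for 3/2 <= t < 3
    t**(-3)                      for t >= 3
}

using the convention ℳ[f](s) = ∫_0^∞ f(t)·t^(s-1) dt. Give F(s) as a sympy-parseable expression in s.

(-162*2**s*s*(s - 3)*(s**2 + 2*s + 1) - 162*2**s*(s - 3)*(s**2 + 2*s + 1) - 81*3**s*s**2*(s - 3)*(s + 1)*log(3) + 81*3**s*s**2*(s - 3)*(s + 1)*log(2) - 81*3**s*s*(s - 3)*(s + 1)*log(3) + 81*3**s*s*(s - 3)*(s + 1)*log(2) + 81*3**s*s*(s - 3)*(s + 1) + 243*3**s*s*(s - 3)*(s**2 + 2*s + 1) + 162*3**s*(s - 3)*(s**2 + 2*s + 1) + 162*6**s*s**2*(s - 3)*(s + 1)*log(3) - 162*6**s*s*(s - 3)*(s + 1) + 162*6**s*s*(s - 3)*(s + 1)*log(3) - 2*6**s*s*(s + 1)*(s**2 + 2*s + 1))/(54*2**s*s*(s - 3)*(s + 1)*(s**2 + 2*s + 1))
  -1 < Re(s) < 3

along the cuts 1, 3/2, 3, ℳ[f](s) splits into 4 integrals
between 0 and 1 the integrand is t·t^(s-1)
segment [1, 3/2) carries (t + 3); integrate it
the [3/2, 3) slice contributes ∫ t*log(t)·t^(s-1) dt
[3, ∞) adds the kernel integral of t**(-3)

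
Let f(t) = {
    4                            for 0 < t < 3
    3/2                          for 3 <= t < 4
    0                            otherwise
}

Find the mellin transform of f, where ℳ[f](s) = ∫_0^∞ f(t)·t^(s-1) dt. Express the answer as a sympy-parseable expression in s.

(5*3**s + 3*4**s)/(2*s)
  Re(s) > 0

linearity at 3 turns ℳ[f](s) into 2 summed integrals
the [0, 3) slice contributes ∫ 4·t^(s-1) dt
[3, 4) adds the kernel integral of 3/2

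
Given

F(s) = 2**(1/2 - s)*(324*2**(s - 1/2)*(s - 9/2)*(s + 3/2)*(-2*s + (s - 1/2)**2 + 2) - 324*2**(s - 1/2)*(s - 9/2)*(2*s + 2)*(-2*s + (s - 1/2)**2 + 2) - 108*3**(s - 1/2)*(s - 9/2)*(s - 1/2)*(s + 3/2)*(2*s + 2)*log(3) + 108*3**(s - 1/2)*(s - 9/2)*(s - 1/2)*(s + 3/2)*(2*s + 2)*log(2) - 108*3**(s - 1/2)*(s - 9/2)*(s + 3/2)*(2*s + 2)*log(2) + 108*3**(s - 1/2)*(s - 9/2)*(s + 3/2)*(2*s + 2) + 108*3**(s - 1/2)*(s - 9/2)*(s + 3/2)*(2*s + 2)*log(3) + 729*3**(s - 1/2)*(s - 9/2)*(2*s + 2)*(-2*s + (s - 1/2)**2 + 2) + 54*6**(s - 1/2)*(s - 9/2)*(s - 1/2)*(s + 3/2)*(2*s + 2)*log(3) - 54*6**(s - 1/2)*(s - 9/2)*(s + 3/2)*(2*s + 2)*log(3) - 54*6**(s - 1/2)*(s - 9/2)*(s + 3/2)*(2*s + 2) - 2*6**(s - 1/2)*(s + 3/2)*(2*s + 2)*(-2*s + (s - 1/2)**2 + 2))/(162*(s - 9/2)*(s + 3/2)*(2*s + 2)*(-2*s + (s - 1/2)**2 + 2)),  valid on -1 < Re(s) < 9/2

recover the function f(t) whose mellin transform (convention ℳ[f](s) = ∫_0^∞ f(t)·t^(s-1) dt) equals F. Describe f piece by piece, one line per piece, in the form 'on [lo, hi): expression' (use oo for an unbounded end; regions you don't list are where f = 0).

on [0, 1): t
on [1, 3/2): 2*t**(3/2)
on [3/2, 3): log(t)/t**(3/2)
on [3, oo): t**(-9/2)

strip the shared t-power: sqrt(t) on [0, 1); 2*t on [1, 3/2); log(t)/t**2 on [3/2, 3); …
back out the shared t-power: t**(3/2) on [0, 1); 2*t**2 on [1, 3/2); log(t)/t on [3/2, 3); …
summing 4 kernel integrals split by 1, 3/2, 3 yields ℳ[f](s)
segment [0, 1) carries t; integrate it
over [1, 3/2), the kernel integral of 2*t**(3/2) enters the sum
∫ log(t)/t**(3/2)·t^(s-1) over [3/2, 3)
[3, ∞) adds the kernel integral of t**(-9/2)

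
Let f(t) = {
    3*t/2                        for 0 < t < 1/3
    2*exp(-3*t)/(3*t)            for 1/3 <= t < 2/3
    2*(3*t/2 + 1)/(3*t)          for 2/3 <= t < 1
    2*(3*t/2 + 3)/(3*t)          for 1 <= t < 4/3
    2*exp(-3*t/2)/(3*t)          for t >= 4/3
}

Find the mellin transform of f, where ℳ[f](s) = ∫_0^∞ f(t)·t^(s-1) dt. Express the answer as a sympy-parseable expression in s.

(6*2**s*s*(s - 1)*(s + 1)*uppergamma(s - 1, 2) - 12*2**s*(s - 1)*(s + 1) - 6*2**s*(s + 1) - 8*3**s*(s - 1)*(s + 1) - 8*3**s*(s + 1) + 15*4**s*(s - 1)*(s + 1) + 9*4**s*(s + 1) + 12*s*(s - 1)*(s + 1)*uppergamma(s - 1, 1) - 12*s*(s - 1)*(s + 1)*uppergamma(s - 1, 2) + 3*s*(s - 1))/(6*3**s*s*(s - 1)*(s + 1))
  Re(s) > -1

the common scale on t comes off first: t on [0, 1/2); exp(-2*t)/t on [1/2, 1); (t + 1)/t on [1, 3/2); …
undo the shared t-power: t**2 on [0, 1/2); exp(-2*t) on [1/2, 1); t + 1 on [1, 3/2); …
linearity at 1/3, 2/3, 1, 4/3 turns ℳ[f](s) into 5 summed integrals
[0, 1/3) adds the kernel integral of 3*t/2
for t in [1/3, 2/3): the term is ∫ 2*exp(-3*t)/(3*t)·t^(s-1)
piece [2/3, 1): integrate 2*(3*t/2 + 1)/(3*t) against the kernel
∫ over [1, 4/3) of 2*(3*t/2 + 3)/(3*t)·t^(s-1) joins the sum
segment 4/3 to ∞ holds 2*exp(-3*t/2)/(3*t); add its integral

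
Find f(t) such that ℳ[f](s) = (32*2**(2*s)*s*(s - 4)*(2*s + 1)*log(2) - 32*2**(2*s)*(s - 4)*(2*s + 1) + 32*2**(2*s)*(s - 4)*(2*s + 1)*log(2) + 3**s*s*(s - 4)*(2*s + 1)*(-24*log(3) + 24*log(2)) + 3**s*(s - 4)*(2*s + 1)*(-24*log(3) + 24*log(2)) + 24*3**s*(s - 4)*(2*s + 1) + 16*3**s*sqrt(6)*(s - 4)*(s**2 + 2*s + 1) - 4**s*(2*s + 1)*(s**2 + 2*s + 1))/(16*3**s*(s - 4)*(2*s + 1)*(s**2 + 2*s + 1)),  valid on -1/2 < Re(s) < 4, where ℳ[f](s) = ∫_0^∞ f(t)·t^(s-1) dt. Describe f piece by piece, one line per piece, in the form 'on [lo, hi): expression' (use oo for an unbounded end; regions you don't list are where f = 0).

on [0, 1): sqrt(6)*sqrt(t)/2
on [1, 4/3): 3*t*log(3*t/2)/2
on [4/3, oo): 16/(81*t**4)

remove the common scale on t first: sqrt(t) on [0, 3/2); t*log(t) on [3/2, 2); t**(-4) on [2, ∞)
integrate the 3 segments split at 1, 4/3, then add the results
segment [0, 1) carries sqrt(6)*sqrt(t)/2; integrate it
for t in [1, 4/3): the term is ∫ 3*t*log(3*t/2)/2·t^(s-1)
∫ 16/(81*t**4)·t^(s-1) over [4/3, ∞)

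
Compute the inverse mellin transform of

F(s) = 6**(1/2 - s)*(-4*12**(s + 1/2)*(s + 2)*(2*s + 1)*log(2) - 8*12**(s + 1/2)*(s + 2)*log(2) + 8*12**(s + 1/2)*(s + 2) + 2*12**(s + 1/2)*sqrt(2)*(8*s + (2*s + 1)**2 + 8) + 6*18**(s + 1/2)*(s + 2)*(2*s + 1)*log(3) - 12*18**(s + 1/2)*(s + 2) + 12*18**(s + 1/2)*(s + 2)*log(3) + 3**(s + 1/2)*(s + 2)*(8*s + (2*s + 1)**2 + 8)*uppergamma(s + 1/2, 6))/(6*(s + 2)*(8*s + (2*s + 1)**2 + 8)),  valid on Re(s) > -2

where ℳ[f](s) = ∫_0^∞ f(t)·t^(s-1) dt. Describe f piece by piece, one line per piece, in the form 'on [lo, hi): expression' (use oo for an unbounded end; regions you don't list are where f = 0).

on [0, 2): t**2
on [2, 3): t**(3/2)*log(t)
on [3, oo): sqrt(t)*exp(-2*t)

invert the power substitution to get t**4 on [0, sqrt(2)); t**3*log(t**2) on [sqrt(2), sqrt(3)); t*exp(-2*t**2) on [sqrt(3), ∞)
back out the shared t-power: t**3 on [0, sqrt(2)); t**2*log(t**2) on [sqrt(2), sqrt(3)); exp(-2*t**2) on [sqrt(3), ∞)
the power substitution comes off first: t**(3/2) on [0, 2); t*log(t) on [2, 3); exp(-2*t) on [3, ∞)
breakpoints 2, 3: one integral from each of the 3 segments
over [0, 2), the kernel integral of t**2 enters the sum
∫ over [2, 3) of t**(3/2)*log(t)·t^(s-1) joins the sum
segment [3, ∞) carries sqrt(t)*exp(-2*t); integrate it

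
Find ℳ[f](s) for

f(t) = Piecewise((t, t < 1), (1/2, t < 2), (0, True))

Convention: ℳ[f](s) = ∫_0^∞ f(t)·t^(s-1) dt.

(2**s*(s + 1) + s - 1)/(2*s*(s + 1))
  Re(s) > -1

slice at 1, transform all 2 pieces, and sum them
for t in [0, 1): the term is ∫ t·t^(s-1)
on [1, 2) integrate f = 1/2 against the kernel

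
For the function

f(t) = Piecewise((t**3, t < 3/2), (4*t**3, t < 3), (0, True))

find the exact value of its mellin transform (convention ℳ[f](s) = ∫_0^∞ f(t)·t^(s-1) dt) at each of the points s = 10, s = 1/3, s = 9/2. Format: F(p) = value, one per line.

F(10) = 52237993095/106496
F(1/3) = 81*3**(1/3)*(64 - 3*2**(2/3))/160
F(9/2) = -2187*sqrt(6)/640 + 5832*sqrt(3)/5

cuts at 3/2: linearity sums the 2 kernel integrals
between 0 and 3/2 the integrand is t**3·t^(s-1)
on [3/2, 3): add ∫ 4*t**3·t^(s-1) dt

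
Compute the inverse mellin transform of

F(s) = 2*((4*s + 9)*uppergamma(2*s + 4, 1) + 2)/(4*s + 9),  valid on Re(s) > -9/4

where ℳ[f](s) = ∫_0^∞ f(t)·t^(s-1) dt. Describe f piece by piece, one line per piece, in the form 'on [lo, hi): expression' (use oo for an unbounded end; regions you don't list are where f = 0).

on [0, 1): t**(9/4)
on [1, oo): t**2*exp(-sqrt(t))

strip the shared t-power: t**(1/4) on [0, 1); exp(-sqrt(t)) on [1, ∞)
reversing the power substitution: sqrt(t) on [0, 1); exp(-t) on [1, ∞)
integrate the 2 segments split at 1, then add the results
∫ t**(9/4)·t^(s-1) over [0, 1)
∫ t**2*exp(-sqrt(t))·t^(s-1) over [1, ∞)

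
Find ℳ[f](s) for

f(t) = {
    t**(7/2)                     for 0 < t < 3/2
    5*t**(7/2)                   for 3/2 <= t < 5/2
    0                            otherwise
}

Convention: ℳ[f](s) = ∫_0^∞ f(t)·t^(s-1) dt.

integrate the 2 segments split at 3/2, then add the results
[0, 3/2) adds the kernel integral of t**(7/2)
piece [3/2, 5/2): integrate 5*t**(7/2) against the kernel

2*(-4*(3/2)**(s + 7/2) + 5*(5/2)**(s + 7/2))/(2*s + 7)
  Re(s) > -7/2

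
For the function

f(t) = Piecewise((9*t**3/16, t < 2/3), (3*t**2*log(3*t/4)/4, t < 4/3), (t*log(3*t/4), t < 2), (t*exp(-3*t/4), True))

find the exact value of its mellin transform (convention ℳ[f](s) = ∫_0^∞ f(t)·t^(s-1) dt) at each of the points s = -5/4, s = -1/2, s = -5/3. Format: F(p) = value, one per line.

peel off the shared t-power: 9*t**2/16 on [0, 2/3); 3*t*log(3*t/4)/4 on [2/3, 4/3); log(3*t/4) on [4/3, 2); …
undo the common scale on t: 9*t**2/4 on [0, 1/3); 3*t*log(3*t/2)/2 on [1/3, 2/3); log(3*t/2) on [2/3, 1); …
invert the common scale on t to get t**2 on [0, 1/2); t*log(t) on [1/2, 1); log(t) on [1, 3/2); …
summing 4 kernel integrals split by 2/3, 4/3, 2 yields ℳ[f](s)
∫ 9*t**3/16·t^(s-1) over [0, 2/3)
on [2/3, 4/3): add ∫ 3*t**2*log(3*t/4)/4·t^(s-1) dt
between 4/3 and 2 the integrand is t*log(3*t/4)·t^(s-1)
on [2, ∞) integrate f = t*exp(-3*t/4) against the kernel

F(-5/4) = 2**(3/4)*3**(1/4)*(-672*3**(3/4) + log(2**(84 + 168*3**(3/4))/3**(168*3**(3/4))) + 63*2**(3/4)*uppergamma(-1/4, 3/2) + 130 + 896*2**(3/4))/252
F(-1/2) = sqrt(6)*(-360*sqrt(3) + 90*sqrt(2)*sqrt(pi)*erfc(sqrt(6)/2) + 29 + log(2**(30 - 180*sqrt(3))*3**(180*sqrt(3))) + 320*sqrt(2))/270
F(-5/3) = 2**(1/3)*3**(2/3)*(-54*2**(1/3) - 12*3**(1/3) + 8*2**(1/3)*uppergamma(-2/3, 3/2) + log(2**(8*3**(1/3) + 24)/3**(8*3**(1/3))) + 75)/32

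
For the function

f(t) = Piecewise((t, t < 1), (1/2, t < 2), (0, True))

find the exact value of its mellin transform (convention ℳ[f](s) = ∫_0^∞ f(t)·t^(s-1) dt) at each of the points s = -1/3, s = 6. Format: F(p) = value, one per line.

F(-1/3) = 3 - 3*2**(2/3)/4
F(6) = 151/28

the 2 pieces separated at 1 each add one integral
[0, 1) adds the kernel integral of t
on [1, 2) integrate f = 1/2 against the kernel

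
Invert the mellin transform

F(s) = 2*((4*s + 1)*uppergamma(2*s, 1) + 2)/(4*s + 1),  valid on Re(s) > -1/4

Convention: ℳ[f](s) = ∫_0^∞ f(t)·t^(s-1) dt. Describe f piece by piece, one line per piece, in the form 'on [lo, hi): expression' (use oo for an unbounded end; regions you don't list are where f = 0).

on [0, 1): t**(1/4)
on [1, oo): exp(-sqrt(t))

back out the power substitution: sqrt(t) on [0, 1); exp(-t) on [1, ∞)
cuts at 1: linearity sums the 2 kernel integrals
on [0, 1): add ∫ t**(1/4)·t^(s-1) dt
over [1, ∞), the kernel integral of exp(-sqrt(t)) enters the sum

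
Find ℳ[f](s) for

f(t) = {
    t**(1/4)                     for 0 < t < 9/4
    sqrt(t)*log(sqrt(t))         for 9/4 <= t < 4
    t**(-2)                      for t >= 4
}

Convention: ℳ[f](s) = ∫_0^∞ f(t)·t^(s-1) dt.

(64*2**(4*s)*s*(2*s - 4)*(4*s + 1)*log(2) - 32*2**(4*s)*(2*s - 4)*(4*s + 1) + 32*2**(4*s)*(2*s - 4)*(4*s + 1)*log(2) - 2**(4*s)*(4*s + 1)*(4*s**2 + 4*s + 1) - 48*3**(2*s)*s*(2*s - 4)*(4*s + 1)*log(3) + 48*3**(2*s)*s*(2*s - 4)*(4*s + 1)*log(2) - 24*3**(2*s)*(2*s - 4)*(4*s + 1)*log(3) + 24*3**(2*s)*(2*s - 4)*(4*s + 1)*log(2) + 24*3**(2*s)*(2*s - 4)*(4*s + 1) + 16*3**(2*s)*sqrt(6)*(2*s - 4)*(4*s**2 + 4*s + 1))/(8*2**(2*s)*(2*s - 4)*(4*s + 1)*(4*s**2 + 4*s + 1))
  -1/4 < Re(s) < 2

strip the power substitution: sqrt(t) on [0, 3/2); t*log(t) on [3/2, 2); t**(-4) on [2, ∞)
decompose at 9/4, 4; ℳ[f](s) sums the 3 pieces' integrals
segment [0, 9/4) carries t**(1/4); integrate it
over [9/4, 4), the kernel integral of sqrt(t)*log(sqrt(t)) enters the sum
over [4, ∞), the kernel integral of t**(-2) enters the sum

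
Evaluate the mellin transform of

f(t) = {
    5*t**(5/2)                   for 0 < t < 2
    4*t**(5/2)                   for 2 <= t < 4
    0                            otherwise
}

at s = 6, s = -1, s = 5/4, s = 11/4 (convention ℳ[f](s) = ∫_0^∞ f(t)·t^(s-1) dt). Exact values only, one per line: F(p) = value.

treat the 2 regions marked off by 2 separately and sum
for t in [0, 2): the term is ∫ 5*t**(5/2)·t^(s-1)
on [2, 4): add ∫ 4*t**(5/2)·t^(s-1) dt

F(6) = 512*sqrt(2)/17 + 1048576/17
F(-1) = 4*sqrt(2)/3 + 64/3
F(5/4) = 32*2**(3/4)/15 + 2048*sqrt(2)/15
F(11/4) = 128*2**(1/4)/21 + 16384*sqrt(2)/21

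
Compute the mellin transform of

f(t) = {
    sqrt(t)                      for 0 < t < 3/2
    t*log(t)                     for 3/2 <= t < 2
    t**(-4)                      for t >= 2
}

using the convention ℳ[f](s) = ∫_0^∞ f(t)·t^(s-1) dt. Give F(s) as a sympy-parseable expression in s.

the 3 pieces separated at 3/2, 2 each add one integral
for t in [0, 3/2): the term is ∫ sqrt(t)·t^(s-1)
[3/2, 2) adds the kernel integral of t*log(t)
piece [2, ∞): integrate t**(-4) against the kernel

(-32*2**(2*s)*(s - 4)*(2*s + 1) + 3**s*s*(s - 4)*(2*s + 1)*(-24*log(3) + 24*log(2)) + 3**s*(s - 4)*(2*s + 1)*(-24*log(3) + 24*log(2)) + 24*3**s*(s - 4)*(2*s + 1) + 16*3**s*sqrt(6)*(s - 4)*(s**2 + 2*s + 1) + 32*4**s*s*(s - 4)*(2*s + 1)*log(2) + 32*4**s*(s - 4)*(2*s + 1)*log(2) - 4**s*(2*s + 1)*(s**2 + 2*s + 1))/(16*2**s*(s - 4)*(2*s + 1)*(s**2 + 2*s + 1))
  -1/2 < Re(s) < 4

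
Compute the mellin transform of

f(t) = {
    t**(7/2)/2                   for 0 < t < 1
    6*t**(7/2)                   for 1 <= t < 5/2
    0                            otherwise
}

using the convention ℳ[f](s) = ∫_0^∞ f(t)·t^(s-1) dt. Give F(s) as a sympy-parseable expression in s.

summing 2 kernel integrals split by 1 yields ℳ[f](s)
piece [0, 1): integrate t**(7/2)/2 against the kernel
∫ over [1, 5/2) of 6*t**(7/2)·t^(s-1) joins the sum

(12*(5/2)**(s + 7/2) - 11)/(2*s + 7)
  Re(s) > -7/2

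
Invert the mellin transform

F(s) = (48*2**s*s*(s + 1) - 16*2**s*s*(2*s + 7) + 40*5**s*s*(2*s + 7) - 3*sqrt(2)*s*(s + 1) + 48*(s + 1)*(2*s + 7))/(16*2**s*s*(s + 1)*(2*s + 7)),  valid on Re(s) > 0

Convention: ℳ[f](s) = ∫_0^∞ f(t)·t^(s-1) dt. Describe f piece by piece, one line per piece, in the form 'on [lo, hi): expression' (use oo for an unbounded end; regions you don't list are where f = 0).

decompose at 1/2, 1; ℳ[f](s) sums the 3 pieces' integrals
the [0, 1/2) slice contributes ∫ 3·t^(s-1) dt
∫ over [1/2, 1) of 3*t**(7/2)/2·t^(s-1) joins the sum
on [1, 5/2) integrate f = t against the kernel

on [0, 1/2): 3
on [1/2, 1): 3*t**(7/2)/2
on [1, 5/2): t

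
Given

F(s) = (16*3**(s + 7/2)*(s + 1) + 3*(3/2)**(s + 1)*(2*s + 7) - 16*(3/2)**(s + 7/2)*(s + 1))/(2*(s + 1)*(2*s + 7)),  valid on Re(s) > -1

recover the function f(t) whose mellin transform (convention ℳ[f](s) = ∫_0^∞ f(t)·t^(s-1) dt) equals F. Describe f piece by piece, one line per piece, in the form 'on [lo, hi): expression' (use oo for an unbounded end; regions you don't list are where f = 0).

on [0, 3/2): 3*t/2
on [3/2, 3): 4*t**(7/2)

split f at 3/2: ℳ[f](s) collects 2 kernel integrals
∫ over [0, 3/2) of 3*t/2·t^(s-1) joins the sum
on [3/2, 3) integrate f = 4*t**(7/2) against the kernel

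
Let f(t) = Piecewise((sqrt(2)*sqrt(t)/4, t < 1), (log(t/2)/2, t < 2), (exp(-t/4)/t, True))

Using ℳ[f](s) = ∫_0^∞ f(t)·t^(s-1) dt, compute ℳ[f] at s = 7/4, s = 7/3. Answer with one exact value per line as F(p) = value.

F(7/4) = -16*2**(3/4)/49 + sqrt(2)/9 + 8/49 + 2*log(2)/7 + 2*sqrt(2)*uppergamma(3/4, 1/2)
F(7/3) = -18*2**(1/3)/49 + 9/98 + 3*sqrt(2)/34 + 3*log(2)/14 + 4*2**(2/3)*uppergamma(4/3, 1/2)

undo the shared t-power: sqrt(2)*t**(3/2)/4 on [0, 1); t*log(t/2)/2 on [1, 2); exp(-t/4) on [2, ∞)
reversing the common scale on t: t**(3/2) on [0, 1/2); t*log(t) on [1/2, 1); exp(-t/2) on [1, ∞)
summing 3 kernel integrals split by 1, 2 yields ℳ[f](s)
over [0, 1), the kernel integral of sqrt(2)*sqrt(t)/4 enters the sum
piece [1, 2): integrate log(t/2)/2 against the kernel
[2, ∞) adds the kernel integral of exp(-t/4)/t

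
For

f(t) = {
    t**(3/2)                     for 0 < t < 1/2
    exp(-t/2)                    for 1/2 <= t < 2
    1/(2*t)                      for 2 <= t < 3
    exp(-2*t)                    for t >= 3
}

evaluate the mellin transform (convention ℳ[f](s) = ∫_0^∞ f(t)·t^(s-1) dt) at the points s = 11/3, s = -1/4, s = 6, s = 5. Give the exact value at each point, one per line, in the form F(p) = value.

F(11/3) = -8*2**(2/3)*uppergamma(11/3, 1) - 3*2**(2/3)/4 + 3*2**(5/6)/992 + 2**(1/3)*uppergamma(11/3, 6)/16 + 27*3**(2/3)/16 + 8*2**(2/3)*uppergamma(11/3, 1/4)
F(-1/4) = -2**(3/4)*uppergamma(-1/4, 1)/2 - 2*3**(3/4)/45 + 2**(1/4)*uppergamma(-1/4, 6) + 3*2**(3/4)/10 + 2**(3/4)*uppergamma(-1/4, 1/4)/2
F(6) = -20864*exp(-1) + sqrt(2)/1920 + 2697*exp(-6)/8 + 211/10 + 157781*exp(-1/4)/16
F(5) = -2080*exp(-1) + sqrt(2)/832 + 345*exp(-6)/4 + 65/8 + 7889*exp(-1/4)/8

f breaks at 1/2, 2, 3 into 4 integrals to sum
between 0 and 1/2 the integrand is t**(3/2)·t^(s-1)
segment 1/2 to 2 holds exp(-t/2); add its integral
between 2 and 3 the integrand is 1/(2*t)·t^(s-1)
segment 3 to ∞ holds exp(-2*t); add its integral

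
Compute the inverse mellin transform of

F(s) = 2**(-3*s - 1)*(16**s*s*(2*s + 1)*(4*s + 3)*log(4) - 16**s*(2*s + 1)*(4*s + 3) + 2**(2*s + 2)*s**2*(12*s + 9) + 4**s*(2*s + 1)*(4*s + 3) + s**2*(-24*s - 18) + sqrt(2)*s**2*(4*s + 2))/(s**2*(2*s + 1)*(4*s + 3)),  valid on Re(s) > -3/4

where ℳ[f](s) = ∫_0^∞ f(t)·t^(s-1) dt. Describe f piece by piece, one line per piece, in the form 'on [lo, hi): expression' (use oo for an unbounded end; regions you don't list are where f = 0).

on [0, 1/8): 2**(3/4)*t**(3/4)
on [1/8, 1/2): 3*sqrt(2)*sqrt(t)
on [1/2, 2): log(sqrt(2)*sqrt(t))

undo the common scale on t: t**(3/4) on [0, 1/4); 3*sqrt(t) on [1/4, 1); log(sqrt(t)) on [1, 4)
back out the power substitution: t**(3/2) on [0, 1/2); 3*t on [1/2, 1); log(t) on [1, 2)
split f at 1/8, 1/2: ℳ[f](s) collects 3 kernel integrals
∫ 2**(3/4)*t**(3/4)·t^(s-1) over [0, 1/8)
the [1/8, 1/2) slice contributes ∫ 3*sqrt(2)*sqrt(t)·t^(s-1) dt
∫ log(sqrt(2)*sqrt(t))·t^(s-1) over [1/2, 2)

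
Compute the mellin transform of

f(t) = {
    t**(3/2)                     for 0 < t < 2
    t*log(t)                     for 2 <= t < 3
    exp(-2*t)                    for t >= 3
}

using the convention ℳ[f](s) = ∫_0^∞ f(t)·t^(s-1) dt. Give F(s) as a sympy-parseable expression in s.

the 3 pieces separated at 2, 3 each add one integral
segment 0 to 2 holds t**(3/2); add its integral
on [2, 3): add ∫ t*log(t)·t^(s-1) dt
[3, ∞) adds the kernel integral of exp(-2*t)

(-12**s*s*(2*s + 3)*log(4) - 12**s*(2*s + 3)*log(4) + 12**s*(4*s + 6) + 12**s*sqrt(2)*(4*s**2 + 8*s + 4) + 3*18**s*s*(2*s + 3)*log(3) + 18**s*(-6*s - 9) + 3*18**s*(2*s + 3)*log(3) + 3**s*(2*s + 3)*(s**2 + 2*s + 1)*uppergamma(s, 6))/(6**s*(2*s + 3)*(s**2 + 2*s + 1))
  Re(s) > -3/2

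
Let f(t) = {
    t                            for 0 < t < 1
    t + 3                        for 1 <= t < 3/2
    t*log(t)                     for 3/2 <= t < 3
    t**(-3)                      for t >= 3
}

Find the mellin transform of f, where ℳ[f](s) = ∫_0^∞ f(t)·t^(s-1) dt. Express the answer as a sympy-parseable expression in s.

(-162*2**s*s*(s - 3)*(s**2 + 2*s + 1) - 162*2**s*(s - 3)*(s**2 + 2*s + 1) - 81*3**s*s**2*(s - 3)*(s + 1)*log(3) + 81*3**s*s**2*(s - 3)*(s + 1)*log(2) - 81*3**s*s*(s - 3)*(s + 1)*log(3) + 81*3**s*s*(s - 3)*(s + 1)*log(2) + 81*3**s*s*(s - 3)*(s + 1) + 243*3**s*s*(s - 3)*(s**2 + 2*s + 1) + 162*3**s*(s - 3)*(s**2 + 2*s + 1) + 162*6**s*s**2*(s - 3)*(s + 1)*log(3) - 162*6**s*s*(s - 3)*(s + 1) + 162*6**s*s*(s - 3)*(s + 1)*log(3) - 2*6**s*s*(s + 1)*(s**2 + 2*s + 1))/(54*2**s*s*(s - 3)*(s + 1)*(s**2 + 2*s + 1))
  -1 < Re(s) < 3

summing 4 kernel integrals split by 1, 3/2, 3 yields ℳ[f](s)
for t in [0, 1): the term is ∫ t·t^(s-1)
between 1 and 3/2 the integrand is (t + 3)·t^(s-1)
segment [3/2, 3) carries t*log(t); integrate it
between 3 and ∞ the integrand is t**(-3)·t^(s-1)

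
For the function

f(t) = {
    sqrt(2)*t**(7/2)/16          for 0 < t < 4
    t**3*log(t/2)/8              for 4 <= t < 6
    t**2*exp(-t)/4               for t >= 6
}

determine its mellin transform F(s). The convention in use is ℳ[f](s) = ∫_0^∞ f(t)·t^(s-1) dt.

strip the common scale on t: t**(7/2) on [0, 2); t**3*log(t) on [2, 3); t**2*exp(-2*t) on [3, ∞)
back out the shared t-power: t**(3/2) on [0, 2); t*log(t) on [2, 3); exp(-2*t) on [3, ∞)
cuts at 4, 6: linearity sums the 3 kernel integrals
segment [0, 4) carries sqrt(2)*t**(7/2)/16; integrate it
segment [4, 6) carries t**3*log(t/2)/8; integrate it
segment 6 to ∞ holds t**2*exp(-t)/4; add its integral

2**s*6**(-s - 2)*(-2*12**(s + 2)*(s + 2)*(2*s + 7)*log(2) - 2*12**(s + 2)*(2*s + 7)*log(2) + 2*12**(s + 2)*(2*s + 7) + 4*12**(s + 2)*sqrt(2)*(2*s + (s + 2)**2 + 5) + 3*18**(s + 2)*(s + 2)*(2*s + 7)*log(3) - 3*18**(s + 2)*(2*s + 7) + 3*18**(s + 2)*(2*s + 7)*log(3) + 3**(s + 2)*(2*s + 7)*(2*s + (s + 2)**2 + 5)*uppergamma(s + 2, 6))/((2*s + 7)*(2*s + (s + 2)**2 + 5))
  Re(s) > -7/2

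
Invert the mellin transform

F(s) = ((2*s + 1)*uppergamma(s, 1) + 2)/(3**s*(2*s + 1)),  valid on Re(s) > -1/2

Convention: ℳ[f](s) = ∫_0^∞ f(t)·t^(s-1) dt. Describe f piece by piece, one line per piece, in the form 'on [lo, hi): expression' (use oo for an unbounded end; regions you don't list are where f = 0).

on [0, 1/3): sqrt(3)*sqrt(t)
on [1/3, oo): exp(-3*t)

strip the common scale on t: sqrt(t) on [0, 1); exp(-t) on [1, ∞)
split f at 1/3: ℳ[f](s) collects 2 kernel integrals
on [0, 1/3): add ∫ sqrt(3)*sqrt(t)·t^(s-1) dt
segment 1/3 to ∞ holds exp(-3*t); add its integral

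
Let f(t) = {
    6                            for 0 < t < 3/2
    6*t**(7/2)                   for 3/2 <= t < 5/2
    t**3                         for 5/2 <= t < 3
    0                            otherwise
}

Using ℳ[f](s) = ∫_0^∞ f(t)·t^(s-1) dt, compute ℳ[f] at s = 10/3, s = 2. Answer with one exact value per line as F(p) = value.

F(10/3) = -46875*2**(2/3)*5**(1/3)/2432 - 6561*2**(1/6)*3**(5/6)/1312 + 243*2**(2/3)*3**(1/3)/80 + 2187*3**(1/3)/19 + 140625*2**(1/6)*5**(5/6)/1312
F(2) = -729*sqrt(6)/176 + 5731/160 + 9375*sqrt(10)/176

cuts at 3/2, 5/2: linearity sums the 3 kernel integrals
piece [0, 3/2): integrate 6 against the kernel
on [3/2, 5/2) integrate f = 6*t**(7/2) against the kernel
[5/2, 3) adds the kernel integral of t**3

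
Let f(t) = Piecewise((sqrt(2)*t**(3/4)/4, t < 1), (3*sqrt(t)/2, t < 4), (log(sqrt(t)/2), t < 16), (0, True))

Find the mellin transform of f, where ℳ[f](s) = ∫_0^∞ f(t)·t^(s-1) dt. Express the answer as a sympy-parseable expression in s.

(16**s*s*(2*s + 1)*(4*s + 3)*log(4)/2 - 16**s*(2*s + 1)*(4*s + 3)/2 + 6*2**(2*s)*s**2*(4*s + 3) + 4**s*(2*s + 1)*(4*s + 3)/2 + sqrt(2)*s**2*(2*s + 1) - 3*s**2*(4*s + 3))/(s**2*(2*s + 1)*(4*s + 3))
  Re(s) > -3/4

peel off the power substitution: sqrt(2)*t**(3/2)/4 on [0, 1); 3*t/2 on [1, 2); log(t/2) on [2, 4)
peel off the common scale on t: t**(3/2) on [0, 1/2); 3*t on [1/2, 1); log(t) on [1, 2)
treat the 3 regions marked off by 1, 4 separately and sum
segment [0, 1) carries sqrt(2)*t**(3/4)/4; integrate it
∫ over [1, 4) of 3*sqrt(t)/2·t^(s-1) joins the sum
[4, 16) adds the kernel integral of log(sqrt(t)/2)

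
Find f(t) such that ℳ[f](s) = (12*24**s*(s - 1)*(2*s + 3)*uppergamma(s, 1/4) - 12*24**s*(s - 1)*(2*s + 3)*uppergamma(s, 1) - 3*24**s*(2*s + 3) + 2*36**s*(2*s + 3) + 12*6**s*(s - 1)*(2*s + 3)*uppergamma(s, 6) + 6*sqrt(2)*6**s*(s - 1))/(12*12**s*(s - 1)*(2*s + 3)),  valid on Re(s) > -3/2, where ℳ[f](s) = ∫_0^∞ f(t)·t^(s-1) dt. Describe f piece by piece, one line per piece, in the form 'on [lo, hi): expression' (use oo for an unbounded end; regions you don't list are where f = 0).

slice at 1/2, 2, 3, transform all 4 pieces, and sum them
on [0, 1/2) integrate f = t**(3/2) against the kernel
on [1/2, 2): add ∫ exp(-t/2)·t^(s-1) dt
piece [2, 3): integrate 1/(2*t) against the kernel
∫ over [3, ∞) of exp(-2*t)·t^(s-1) joins the sum

on [0, 1/2): t**(3/2)
on [1/2, 2): exp(-t/2)
on [2, 3): 1/(2*t)
on [3, oo): exp(-2*t)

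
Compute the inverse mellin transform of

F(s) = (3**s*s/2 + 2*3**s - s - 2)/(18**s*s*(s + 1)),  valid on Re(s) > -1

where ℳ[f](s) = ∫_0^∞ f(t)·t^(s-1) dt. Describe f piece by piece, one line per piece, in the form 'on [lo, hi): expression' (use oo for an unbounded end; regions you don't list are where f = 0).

on [0, 1/18): 9*t
on [1/18, 1/6): 2 - 9*t

peel off the common scale on t: 9*t/2 on [0, 1/9); 2 - 9*t/2 on [1/9, 1/3)
invert the common scale on t to get 3*t on [0, 1/6); 2 - 3*t on [1/6, 1/2)
undo the common scale on t: t on [0, 1/2); 2 - t on [1/2, 3/2)
the 2 pieces separated at 1/18 each add one integral
∫ over [0, 1/18) of 9*t·t^(s-1) joins the sum
between 1/18 and 1/6 the integrand is (2 - 9*t)·t^(s-1)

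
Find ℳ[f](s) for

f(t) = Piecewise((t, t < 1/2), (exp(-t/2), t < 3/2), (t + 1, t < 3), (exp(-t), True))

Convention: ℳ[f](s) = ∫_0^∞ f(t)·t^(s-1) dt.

(2*2**s*s*(s + 1)*uppergamma(s, 3) - 5*3**s*s - 2*3**s + 2*4**s*s*(s + 1)*uppergamma(s, 1/4) - 2*4**s*s*(s + 1)*uppergamma(s, 3/4) + 8*6**s*s + 2*6**s + s)/(2*2**s*s*(s + 1))
  Re(s) > -1

decompose at 1/2, 3/2, 3; ℳ[f](s) sums the 4 pieces' integrals
on [0, 1/2) integrate f = t against the kernel
∫ exp(-t/2)·t^(s-1) over [1/2, 3/2)
between 3/2 and 3 the integrand is (t + 1)·t^(s-1)
segment [3, ∞) carries exp(-t); integrate it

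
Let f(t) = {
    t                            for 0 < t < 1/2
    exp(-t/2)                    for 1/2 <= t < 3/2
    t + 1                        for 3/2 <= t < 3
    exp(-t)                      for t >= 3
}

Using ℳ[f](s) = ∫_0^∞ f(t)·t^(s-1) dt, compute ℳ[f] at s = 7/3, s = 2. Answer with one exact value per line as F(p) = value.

cuts at 1/2, 3/2, 3: linearity sums the 4 kernel integrals
on [0, 1/2): add ∫ t·t^(s-1) dt
the [1/2, 3/2) slice contributes ∫ exp(-t/2)·t^(s-1) dt
on [3/2, 3) integrate f = (t + 1) against the kernel
∫ over [3, ∞) of exp(-t)·t^(s-1) joins the sum

F(7/3) = 2**(2/3)*(-2240*2**(2/3)*uppergamma(7/3, 3/4) - 1107*3**(1/3) + 21 + 560*2**(1/3)*uppergamma(7/3, 3) + 2240*2**(2/3)*uppergamma(7/3, 1/4) + 6696*6**(1/3))/1120
F(2) = -7*exp(-3/4) + 4*exp(-3) + 5*exp(-1/4) + 271/24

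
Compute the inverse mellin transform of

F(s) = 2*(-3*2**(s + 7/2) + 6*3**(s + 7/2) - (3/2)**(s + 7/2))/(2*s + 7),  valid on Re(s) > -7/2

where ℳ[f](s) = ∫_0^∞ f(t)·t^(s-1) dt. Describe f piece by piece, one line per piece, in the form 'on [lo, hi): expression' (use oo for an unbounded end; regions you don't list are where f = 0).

split f at 3/2, 2: ℳ[f](s) collects 3 kernel integrals
segment 0 to 3/2 holds 2*t**(7/2); add its integral
piece [3/2, 2): integrate 3*t**(7/2) against the kernel
over [2, 3), the kernel integral of 6*t**(7/2) enters the sum

on [0, 3/2): 2*t**(7/2)
on [3/2, 2): 3*t**(7/2)
on [2, 3): 6*t**(7/2)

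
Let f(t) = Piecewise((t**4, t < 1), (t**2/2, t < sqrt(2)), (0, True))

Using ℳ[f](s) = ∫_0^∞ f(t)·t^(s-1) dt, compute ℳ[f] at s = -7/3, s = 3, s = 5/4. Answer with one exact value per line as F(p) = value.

F(-7/3) = 21/10 - 3*2**(5/6)/4
F(3) = 3/70 + 2*sqrt(2)/5
F(5/4) = 10/273 + 4*2**(5/8)/13

remove the power substitution first: t**2 on [0, 1); t/2 on [1, 2)
reversing the shared t-power: t on [0, 1); 1/2 on [1, 2)
cuts at 1: linearity sums the 2 kernel integrals
on [0, 1): add ∫ t**4·t^(s-1) dt
segment 1 to sqrt(2) holds t**2/2; add its integral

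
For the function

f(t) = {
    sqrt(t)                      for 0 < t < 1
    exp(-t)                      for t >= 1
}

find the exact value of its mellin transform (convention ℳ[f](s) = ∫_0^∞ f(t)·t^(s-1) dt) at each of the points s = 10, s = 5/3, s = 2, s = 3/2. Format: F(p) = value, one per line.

breakpoints 1: one integral from each of the 2 segments
over [0, 1), the kernel integral of sqrt(t) enters the sum
the [1, ∞) slice contributes ∫ exp(-t)·t^(s-1) dt

F(10) = 2/21 + 986410*exp(-1)
F(5/3) = 6/13 + uppergamma(5/3, 1)
F(2) = 2/5 + 2*exp(-1)
F(3/2) = sqrt(pi)*erfc(1)/2 + exp(-1) + 1/2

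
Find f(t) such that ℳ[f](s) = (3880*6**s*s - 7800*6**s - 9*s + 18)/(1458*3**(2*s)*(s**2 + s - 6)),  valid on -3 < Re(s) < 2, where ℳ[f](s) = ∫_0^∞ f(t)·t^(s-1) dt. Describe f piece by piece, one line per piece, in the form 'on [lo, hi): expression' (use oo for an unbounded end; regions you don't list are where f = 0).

reversing the shared t-power: 9*t/2 on [0, 1/9); 9*t on [1/9, 2/3); 16/(6561*t**4) on [2/3, ∞)
back out the common scale on t: 3*t on [0, 1/6); 6*t on [1/6, 1); 1/(81*t**4) on [1, ∞)
the common scale on t comes off first: t on [0, 1/2); 2*t on [1/2, 3); t**(-4) on [3, ∞)
along the cuts 1/9, 2/3, ℳ[f](s) splits into 3 integrals
segment 0 to 1/9 holds 9*t**3/2; add its integral
on [1/9, 2/3): add ∫ 9*t**3·t^(s-1) dt
for t in [2/3, ∞): the term is ∫ 16/(6561*t**2)·t^(s-1)

on [0, 1/9): 9*t**3/2
on [1/9, 2/3): 9*t**3
on [2/3, oo): 16/(6561*t**2)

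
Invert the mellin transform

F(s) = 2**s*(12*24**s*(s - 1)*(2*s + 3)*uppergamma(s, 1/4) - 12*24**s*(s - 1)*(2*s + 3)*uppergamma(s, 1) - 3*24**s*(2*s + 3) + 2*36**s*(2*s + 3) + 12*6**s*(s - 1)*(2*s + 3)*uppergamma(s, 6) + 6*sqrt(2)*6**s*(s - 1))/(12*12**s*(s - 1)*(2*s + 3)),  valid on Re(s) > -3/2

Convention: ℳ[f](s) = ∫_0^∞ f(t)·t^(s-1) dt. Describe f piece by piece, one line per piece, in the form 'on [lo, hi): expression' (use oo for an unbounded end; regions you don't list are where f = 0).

strip the common scale on t: t**(3/2) on [0, 1/2); exp(-t/2) on [1/2, 2); 1/(2*t) on [2, 3); …
the 4 pieces separated at 1, 4, 6 each add one integral
for t in [0, 1): the term is ∫ sqrt(2)*t**(3/2)/4·t^(s-1)
for t in [1, 4): the term is ∫ exp(-t/4)·t^(s-1)
piece [4, 6): integrate 1/t against the kernel
∫ over [6, ∞) of exp(-t)·t^(s-1) joins the sum

on [0, 1): sqrt(2)*t**(3/2)/4
on [1, 4): exp(-t/4)
on [4, 6): 1/t
on [6, oo): exp(-t)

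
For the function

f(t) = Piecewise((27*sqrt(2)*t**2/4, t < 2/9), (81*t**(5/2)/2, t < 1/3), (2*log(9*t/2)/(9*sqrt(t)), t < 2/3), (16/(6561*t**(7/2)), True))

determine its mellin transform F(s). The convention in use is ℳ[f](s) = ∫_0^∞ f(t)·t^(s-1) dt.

peel off the shared t-power: 27*sqrt(2)*t**(3/2)/4 on [0, 2/9); 81*t**2/2 on [2/9, 1/3); 2*log(9*t/2)/(9*t) on [1/3, 2/3); …
invert the common scale on t to get 3*sqrt(6)*t**(3/2)/4 on [0, 2/3); 9*t**2/2 on [2/3, 1); 2*log(3*t/2)/(3*t) on [1, 2); …
reversing the common scale on t: t**(3/2) on [0, 1); 2*t**2 on [1, 3/2); log(t)/t on [3/2, 3); …
linearity at 2/9, 1/3, 2/3 turns ℳ[f](s) into 4 summed integrals
segment [0, 2/9) carries 27*sqrt(2)*t**2/4; integrate it
piece [2/9, 1/3): integrate 81*t**(5/2)/2 against the kernel
∫ over [1/3, 2/3) of 2*log(9*t/2)/(9*sqrt(t))·t^(s-1) joins the sum
segment [2/3, ∞) carries 16/(6561*t**(7/2)); integrate it

3**(-2*s - 1)*(324*2**(s + 1/2)*(-2*s + (s + 1/2)**2)*(s - 7/2)*(s + 5/2) - 324*2**(s + 1/2)*(-2*s + (s + 1/2)**2)*(s - 7/2)*(2*s + 4) + 729*3**(s + 1/2)*(-2*s + (s + 1/2)**2)*(s - 7/2)*(2*s + 4) - 108*3**(s + 1/2)*(s - 7/2)*(s + 1/2)*(s + 5/2)*(2*s + 4)*log(3) + 108*3**(s + 1/2)*(s - 7/2)*(s + 1/2)*(s + 5/2)*(2*s + 4)*log(2) - 108*3**(s + 1/2)*(s - 7/2)*(s + 5/2)*(2*s + 4)*log(2) + 108*3**(s + 1/2)*(s - 7/2)*(s + 5/2)*(2*s + 4) + 108*3**(s + 1/2)*(s - 7/2)*(s + 5/2)*(2*s + 4)*log(3) - 2*6**(s + 1/2)*(-2*s + (s + 1/2)**2)*(s + 5/2)*(2*s + 4) + 54*6**(s + 1/2)*(s - 7/2)*(s + 1/2)*(s + 5/2)*(2*s + 4)*log(3) - 54*6**(s + 1/2)*(s - 7/2)*(s + 5/2)*(2*s + 4)*log(3) - 54*6**(s + 1/2)*(s - 7/2)*(s + 5/2)*(2*s + 4))/(162*(-2*s + (s + 1/2)**2)*(s - 7/2)*(s + 5/2)*(2*s + 4))
  -2 < Re(s) < 7/2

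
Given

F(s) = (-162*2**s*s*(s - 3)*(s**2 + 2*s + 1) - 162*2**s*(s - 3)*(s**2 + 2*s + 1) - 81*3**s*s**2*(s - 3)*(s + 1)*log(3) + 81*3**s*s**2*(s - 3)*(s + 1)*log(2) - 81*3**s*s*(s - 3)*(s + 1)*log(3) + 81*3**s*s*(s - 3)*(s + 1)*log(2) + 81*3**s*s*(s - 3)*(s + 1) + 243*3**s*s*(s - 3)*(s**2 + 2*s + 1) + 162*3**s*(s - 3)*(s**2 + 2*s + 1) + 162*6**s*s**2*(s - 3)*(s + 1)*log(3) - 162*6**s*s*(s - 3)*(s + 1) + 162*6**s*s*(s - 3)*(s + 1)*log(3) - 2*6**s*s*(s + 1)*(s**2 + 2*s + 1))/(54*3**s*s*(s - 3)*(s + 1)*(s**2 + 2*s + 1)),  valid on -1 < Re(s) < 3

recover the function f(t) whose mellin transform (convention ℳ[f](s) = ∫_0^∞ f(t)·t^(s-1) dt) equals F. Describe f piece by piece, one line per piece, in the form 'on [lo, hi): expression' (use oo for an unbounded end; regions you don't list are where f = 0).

on [0, 2/3): 3*t/2
on [2/3, 1): 3*t/2 + 3
on [1, 2): 3*t*log(3*t/2)/2
on [2, oo): 8/(27*t**3)

invert the common scale on t to get t on [0, 1); t + 3 on [1, 3/2); t*log(t) on [3/2, 3); …
breakpoints 2/3, 1, 2: one integral from each of the 4 segments
[0, 2/3) adds the kernel integral of 3*t/2
∫ over [2/3, 1) of (3*t/2 + 3)·t^(s-1) joins the sum
on [1, 2) integrate f = 3*t*log(3*t/2)/2 against the kernel
segment 2 to ∞ holds 8/(27*t**3); add its integral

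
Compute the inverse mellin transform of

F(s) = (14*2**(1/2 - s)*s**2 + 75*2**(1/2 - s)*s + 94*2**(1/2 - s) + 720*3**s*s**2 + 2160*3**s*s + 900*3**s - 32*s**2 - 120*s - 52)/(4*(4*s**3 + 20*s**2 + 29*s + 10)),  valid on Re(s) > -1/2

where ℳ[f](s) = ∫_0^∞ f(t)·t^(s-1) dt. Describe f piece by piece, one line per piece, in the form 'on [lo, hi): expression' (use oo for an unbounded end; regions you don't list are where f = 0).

decompose at 1/2, 1; ℳ[f](s) sums the 3 pieces' integrals
[0, 1/2) adds the kernel integral of 5*sqrt(t)/2
segment 1/2 to 1 holds 3*t**(5/2); add its integral
over [1, 3), the kernel integral of 5*t**2 enters the sum

on [0, 1/2): 5*sqrt(t)/2
on [1/2, 1): 3*t**(5/2)
on [1, 3): 5*t**2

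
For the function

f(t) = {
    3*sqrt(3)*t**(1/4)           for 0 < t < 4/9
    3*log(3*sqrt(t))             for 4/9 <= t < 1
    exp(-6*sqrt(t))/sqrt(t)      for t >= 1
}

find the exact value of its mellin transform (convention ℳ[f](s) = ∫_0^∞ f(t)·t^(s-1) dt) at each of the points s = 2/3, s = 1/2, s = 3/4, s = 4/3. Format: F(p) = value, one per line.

F(2/3) = -27/8 - 18**(1/3)*log(2) + 6**(2/3)*uppergamma(1/3, 6)/3 + 3*18**(1/3)/4 + 8*2**(5/6)*3**(2/3)/11 + 9*log(3)/2
F(1/2) = -2 - 2*Ei(-6) + 8*sqrt(2)/3 + log(729/16)
F(3/4) = -8/3 + sqrt(6)*sqrt(pi)*erfc(sqrt(6))/3 + 16*sqrt(6)/27 + 4*sqrt(3)/3 + log(81/2**(8*sqrt(6)/9))
F(4/3) = -27/32 - 12**(1/3)*log(2)/3 + 6**(1/3)*uppergamma(5/3, 6)/18 + 12**(1/3)/8 + 32*2**(1/6)*3**(1/3)/57 + 9*log(3)/4

back out the power substitution: 3*sqrt(3)*sqrt(t) on [0, 2/3); 3*log(3*t) on [2/3, 1); exp(-6*t)/t on [1, ∞)
remove the shared t-power first: 3*sqrt(3)*t**(3/2) on [0, 2/3); 3*t*log(3*t) on [2/3, 1); exp(-6*t) on [1, ∞)
peel off the common scale on t: t**(3/2) on [0, 2); t*log(t) on [2, 3); exp(-2*t) on [3, ∞)
integrate the 3 segments split at 4/9, 1, then add the results
segment [0, 4/9) carries 3*sqrt(3)*t**(1/4); integrate it
between 4/9 and 1 the integrand is 3*log(3*sqrt(t))·t^(s-1)
∫ exp(-6*sqrt(t))/sqrt(t)·t^(s-1) over [1, ∞)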